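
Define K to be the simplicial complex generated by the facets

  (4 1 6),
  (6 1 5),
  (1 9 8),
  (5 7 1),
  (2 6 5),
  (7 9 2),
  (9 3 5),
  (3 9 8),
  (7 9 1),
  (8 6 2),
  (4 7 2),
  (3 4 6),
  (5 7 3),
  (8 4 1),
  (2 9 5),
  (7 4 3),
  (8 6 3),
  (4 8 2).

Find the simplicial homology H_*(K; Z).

H_0 ≅ Z,  H_1 ≅ Z ⊕ Z_2,  H_2 = 0.

Order the vertices as 1 < 2 < 3 < 4 < 5 < 6 < 7 < 8 < 9. Listing each simplex with vertices in this order, K has dimension 2 with simplices:

  0-simplices (9): [1], [2], [3], [4], [5], [6], [7], [8], [9]
  1-simplices (27): (27 of them)
  2-simplices (18): [1,4,6], [1,4,8], [1,5,6], [1,5,7], [1,7,9], [1,8,9], [2,4,7], [2,4,8], [2,5,6], [2,5,9], [2,6,8], [2,7,9], [3,4,6], [3,4,7], [3,5,7], [3,5,9], [3,6,8], [3,8,9]

Hence C_0 ≅ Z^9, C_1 ≅ Z^27, C_2 ≅ Z^18.

The boundary map ∂_1: C_1 → C_0 maps an edge to its endpoints' difference, ∂[p,q] = q − p. For instance
  ∂[2,9] = [9] − [2].
As a 9×27 matrix over Z this has rank 8, with invariant factors (1,1,1,1,1,1,1,1).

Boundary ∂_2: C_2 → C_1 sends each 2-simplex [p,q,r] to [q,r] − [p,r] + [p,q]. For instance
  ∂[3,6,8] = [6,8] − [3,8] + [3,6],
  ∂[1,4,6] = [4,6] − [1,6] + [1,4].
As a 27×18 matrix over Z this has rank 18, with invariant factors (1,1,1,1,1,1,1,1,1,1,1,1,1,1,1,1,1,2).

Now H_k = ker ∂_k / im ∂_{k+1}, so:

  H_0: rank C_0 − rank ∂_1 = 9 − 8 = 1, and the invariant factors of ∂_1 are all 1, so H_0 = Z.
  H_1: rank ker ∂_1 − rank ∂_2 = (27 − 8) − 18 = 1, and ∂_2 has invariant factor 2 > 1, so H_1 = Z ⊕ Z_2.
  H_2: rank ker ∂_2 − rank ∂_3 = (18 − 18) − 0 = 0, and there is no ∂_3, so H_2 = 0.

(K is a triangulation of the Klein bottle.)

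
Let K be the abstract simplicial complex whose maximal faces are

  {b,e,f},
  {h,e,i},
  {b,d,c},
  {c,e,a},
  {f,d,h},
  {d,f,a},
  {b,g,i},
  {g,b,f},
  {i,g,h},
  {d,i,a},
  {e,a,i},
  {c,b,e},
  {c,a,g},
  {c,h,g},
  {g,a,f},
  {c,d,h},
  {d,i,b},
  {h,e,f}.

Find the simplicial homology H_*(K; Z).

H_0 ≅ Z,  H_1 ≅ Z^2,  H_2 ≅ Z.

We work with the vertex ordering a < b < c < d < e < f < g < h < i. The simplices of K, each written with vertices in increasing order, are:

  0-simplices (9): a, b, c, d, e, f, g, h, i
  1-simplices (27): ac, ad, ae, af, ag, ai, bc, bd, be, bf, bg, bi, cd, ce, cg, ch, df, dh, di, ef, eh, ei, fg, fh, gh, gi, hi
  2-simplices (18): ace, acg, adf, adi, aei, afg, bcd, bce, bdi, bef, bfg, bgi, cdh, cgh, dfh, efh, ehi, ghi

giving chain groups C_0 ≅ Z^9, C_1 ≅ Z^27, C_2 ≅ Z^18.

∂_1: C_1 → C_0 sends each edge [p,q] (with p < q) to q − p. For instance
  ∂fh = h − f.
The 9×27 boundary matrix has rank 8 and Smith normal form diag(1,1,1,1,1,1,1,1).

∂_2: C_2 → C_1 maps a triangle to the signed sum of its edges. For instance
  ∂adi = di − ai + ad,
  ∂dfh = fh − dh + df.
The 27×18 boundary matrix has rank 17 and Smith normal form diag(1,1,1,1,1,1,1,1,1,1,1,1,1,1,1,1,1).

From H_k ≅ ker(∂_k) / im(∂_{k+1}) we obtain:

  H_0: rank C_0 − rank ∂_1 = 9 − 8 = 1, and the invariant factors of ∂_1 are all 1, so H_0 ≅ Z.
  H_1: rank ker ∂_1 − rank ∂_2 = (27 − 8) − 17 = 2, and the invariant factors of ∂_2 are all 1, so H_1 ≅ Z^2.
  H_2: rank ker ∂_2 − rank ∂_3 = (18 − 17) − 0 = 1, and there is no ∂_3, so H_2 ≅ Z.

(K is a triangulation of the torus T^2.)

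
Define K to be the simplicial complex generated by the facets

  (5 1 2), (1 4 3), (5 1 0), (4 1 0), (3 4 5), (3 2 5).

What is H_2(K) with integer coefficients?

H_2 = 0.

We work with the vertex ordering 0 < 1 < 2 < 3 < 4 < 5. The simplices of K, each written with vertices in increasing order, are:

  0-simplices (6): [0], [1], [2], [3], [4], [5]
  1-simplices (12): [0,1], [0,4], [0,5], [1,2], [1,3], [1,4], [1,5], [2,3], [2,5], [3,4], [3,5], [4,5]
  2-simplices (6): [0,1,4], [0,1,5], [1,2,5], [1,3,4], [2,3,5], [3,4,5]

so the chain groups are C_0 ≅ Z^6, C_1 ≅ Z^12, C_2 ≅ Z^6.

∂_1: C_1 → C_0 sends each edge [p,q] (with p < q) to q − p. For instance
  ∂[3,5] = [5] − [3].
The 6×12 boundary matrix has rank 5 and Smith normal form diag(1,1,1,1,1).

∂_2: C_2 → C_1 maps a triangle to the signed sum of its edges. For instance
  ∂[1,2,5] = [2,5] − [1,5] + [1,2],
  ∂[2,3,5] = [3,5] − [2,5] + [2,3].
The resulting 12×6 matrix has rank 6, and its Smith normal form has invariant factors (1,1,1,1,1,1).

Computing H_k = (kernel of ∂_k) / (image of ∂_{k+1}):

  H_2: rank ker ∂_2 − rank ∂_3 = (6 − 6) − 0 = 0, and there is no ∂_3, so H_2 = 0.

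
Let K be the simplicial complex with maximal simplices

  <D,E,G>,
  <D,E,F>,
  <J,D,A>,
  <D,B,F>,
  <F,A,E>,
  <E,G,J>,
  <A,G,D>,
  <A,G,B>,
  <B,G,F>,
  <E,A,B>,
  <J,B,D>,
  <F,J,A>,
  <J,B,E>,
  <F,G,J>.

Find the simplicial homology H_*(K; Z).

We work with the vertex ordering A < B < D < E < F < G < J. The simplices of K, each written with vertices in increasing order, are:

  0-simplices (7): A, B, D, E, F, G, J
  1-simplices (21): AB, AD, AE, AF, AG, AJ, BD, BE, BF, BG, BJ, DE, DF, DG, DJ, EF, EG, EJ, FG, FJ, GJ
  2-simplices (14): ABE, ABG, ADG, ADJ, AEF, AFJ, BDF, BDJ, BEJ, BFG, DEF, DEG, EGJ, FGJ

so the chain groups are C_0 ≅ Z^7, C_1 ≅ Z^21, C_2 ≅ Z^14.

∂_1: C_1 → C_0 sends each edge [p,q] (with p < q) to q − p.
The 7×21 boundary matrix has rank 6 and Smith normal form diag(1,1,1,1,1,1).

∂_2: C_2 → C_1 sends each 2-simplex [p,q,r] to [q,r] − [p,r] + [p,q]. For instance
  ∂BFG = FG − BG + BF,
  ∂BEJ = EJ − BJ + BE.
As a 21×14 matrix over Z this has rank 13, with invariant factors (1,1,1,1,1,1,1,1,1,1,1,1,1).

From H_k ≅ ker(∂_k) / im(∂_{k+1}) we obtain:

  H_0: rank C_0 − rank ∂_1 = 7 − 6 = 1, and the invariant factors of ∂_1 are all 1, so H_0 = Z.
  H_1: rank ker ∂_1 − rank ∂_2 = (21 − 6) − 13 = 2, and the invariant factors of ∂_2 are all 1, so H_1 = Z^2.
  H_2: rank ker ∂_2 − rank ∂_3 = (14 − 13) − 0 = 1, and there is no ∂_3, so H_2 = Z.

As a check, the Euler characteristic is 7 − 21 + 14 = 0, which agrees with 1 − 2 + 1 = 0.

H_0 ≅ Z,  H_1 ≅ Z^2,  H_2 ≅ Z.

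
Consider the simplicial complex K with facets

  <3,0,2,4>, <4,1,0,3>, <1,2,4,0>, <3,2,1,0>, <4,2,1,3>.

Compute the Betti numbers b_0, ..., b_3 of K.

b_0 = 1, b_1 = 0, b_2 = 0, b_3 = 1.

Order the vertices as 0 < 1 < 2 < 3 < 4. Listing each simplex with vertices in this order, K has dimension 3 with simplices:

  0-simplices (5): [0], [1], [2], [3], [4]
  1-simplices (10): [0,1], [0,2], [0,3], [0,4], [1,2], [1,3], [1,4], [2,3], [2,4], [3,4]
  2-simplices (10): [0,1,2], [0,1,3], [0,1,4], [0,2,3], [0,2,4], [0,3,4], [1,2,3], [1,2,4], [1,3,4], [2,3,4]
  3-simplices (5): [0,1,2,3], [0,1,2,4], [0,1,3,4], [0,2,3,4], [1,2,3,4]

Hence C_0 ≅ Z^5, C_1 ≅ Z^10, C_2 ≅ Z^10, C_3 ≅ Z^5.

Boundary ∂_1: C_1 → C_0 is given by ∂[p,q] = [q] − [p].
The 5×10 boundary matrix has rank 4 and Smith normal form diag(1,1,1,1).

∂_2: C_2 → C_1 maps a triangle to the signed sum of its edges. For instance
  ∂[0,3,4] = [3,4] − [0,4] + [0,3],
  ∂[0,2,3] = [2,3] − [0,3] + [0,2].
This gives a 10×10 integer matrix of rank 6; reducing to Smith normal form yields diagonal entries (1,1,1,1,1,1).

The boundary map ∂_3: C_3 → C_2 sends each 3-simplex σ to the alternating sum Σ_i (−1)^i (σ with its i-th vertex removed). For instance
  ∂[0,1,3,4] = [1,3,4] − [0,3,4] + [0,1,4] − [0,1,3],
  ∂[0,1,2,4] = [1,2,4] − [0,2,4] + [0,1,4] − [0,1,2].
The resulting 10×5 matrix has rank 4, and its Smith normal form has invariant factors (1,1,1,1).

Computing H_k = (kernel of ∂_k) / (image of ∂_{k+1}):

  H_0: rank C_0 − rank ∂_1 = 5 − 4 = 1, and the invariant factors of ∂_1 are all 1, so H_0 ≅ Z.
  H_1: rank ker ∂_1 − rank ∂_2 = (10 − 4) − 6 = 0, and the invariant factors of ∂_2 are all 1, so H_1 ≅ 0.
  H_2: rank ker ∂_2 − rank ∂_3 = (10 − 6) − 4 = 0, and the invariant factors of ∂_3 are all 1, so H_2 ≅ 0.
  H_3: rank ker ∂_3 − rank ∂_4 = (5 − 4) − 0 = 1, and there is no ∂_4, so H_3 ≅ Z.

As a check, the Euler characteristic is 5 − 10 + 10 − 5 = 0, which agrees with 1 − 0 + 0 − 1 = 0.

Hence the Betti numbers are b_0 = 1, b_1 = 0, b_2 = 0, b_3 = 1.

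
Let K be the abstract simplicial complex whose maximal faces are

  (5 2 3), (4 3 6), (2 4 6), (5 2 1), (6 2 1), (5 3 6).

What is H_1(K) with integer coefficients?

K has 6 vertices, 12 edges, 6 triangles.
rank ∂_1 = 5, rank ∂_2 = 6 ⇒ b_1 = 12 − 5 − 6 = 1; all invariant factors of ∂_2 are 1 so no torsion. So H_1 = Z.

H_1 = Z.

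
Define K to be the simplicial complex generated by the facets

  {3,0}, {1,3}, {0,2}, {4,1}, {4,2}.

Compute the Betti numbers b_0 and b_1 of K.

Take the total order 0 < 1 < 2 < 3 < 4 on the vertex set. Then K (dimension 1) consists of the simplices:

  0-simplices (5): [0], [1], [2], [3], [4]
  1-simplices (5): [0,2], [0,3], [1,3], [1,4], [2,4]

so the chain groups are C_0 ≅ Z^5, C_1 ≅ Z^5.

The boundary map ∂_1: C_1 → C_0 maps an edge to its endpoints' difference, ∂[p,q] = q − p.
The resulting 5×5 matrix has rank 4, and its Smith normal form has invariant factors (1,1,1,1).

From H_k ≅ ker(∂_k) / im(∂_{k+1}) we obtain:

  H_0: rank C_0 − rank ∂_1 = 5 − 4 = 1, and the invariant factors of ∂_1 are all 1, so H_0 = Z.
  H_1: rank ker ∂_1 − rank ∂_2 = (5 − 4) − 0 = 1, and there is no ∂_2, so H_1 = Z.

Hence the Betti numbers are b_0 = 1, b_1 = 1.

b_0 = 1, b_1 = 1.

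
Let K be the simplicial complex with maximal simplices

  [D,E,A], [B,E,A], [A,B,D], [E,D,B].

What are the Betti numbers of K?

b_0 = 1, b_1 = 0, b_2 = 1.

Order the vertices as A < B < D < E. Listing each simplex with vertices in this order, K has dimension 2 with simplices:

  0-simplices (4): A, B, D, E
  1-simplices (6): AB, AD, AE, BD, BE, DE
  2-simplices (4): ABD, ABE, ADE, BDE

giving chain groups C_0 ≅ Z^4, C_1 ≅ Z^6, C_2 ≅ Z^4.

∂_1: C_1 → C_0 maps an edge to its endpoints' difference, ∂[p,q] = q − p. For instance
  ∂BE = E − B.
As a 4×6 matrix over Z this has rank 3, with invariant factors (1,1,1).

The boundary map ∂_2: C_2 → C_1 sends each 2-simplex [p,q,r] to [q,r] − [p,r] + [p,q]. For instance
  ∂ABE = BE − AE + AB,
  ∂BDE = DE − BE + BD.
As a 6×4 matrix over Z this has rank 3, with invariant factors (1,1,1).

Reading off H_k = ker ∂_k / im ∂_{k+1}:

  H_0: rank C_0 − rank ∂_1 = 4 − 3 = 1, and the invariant factors of ∂_1 are all 1, so H_0 = Z.
  H_1: rank ker ∂_1 − rank ∂_2 = (6 − 3) − 3 = 0, and the invariant factors of ∂_2 are all 1, so H_1 = 0.
  H_2: rank ker ∂_2 − rank ∂_3 = (4 − 3) − 0 = 1, and there is no ∂_3, so H_2 = Z.

As a check, the Euler characteristic is 4 − 6 + 4 = 2, which agrees with 1 − 0 + 1 = 2.

Hence the Betti numbers are b_0 = 1, b_1 = 0, b_2 = 1.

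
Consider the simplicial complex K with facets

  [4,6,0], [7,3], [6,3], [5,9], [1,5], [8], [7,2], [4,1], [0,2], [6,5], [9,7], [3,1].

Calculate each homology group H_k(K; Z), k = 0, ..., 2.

K has 10 vertices, 13 edges, 1 triangle.
rank ∂_0 = 0, rank ∂_1 = 8 ⇒ b_0 = 10 − 0 − 8 = 2; all invariant factors of ∂_1 are 1 so no torsion. So H_0 = Z^2.
rank ∂_1 = 8, rank ∂_2 = 1 ⇒ b_1 = 13 − 8 − 1 = 4; all invariant factors of ∂_2 are 1 so no torsion. So H_1 = Z^4.
rank ∂_2 = 1, rank ∂_3 = 0 ⇒ b_2 = 1 − 1 − 0 = 0. So H_2 = 0.

H_0 = Z^2,  H_1 = Z^4,  H_2 = 0.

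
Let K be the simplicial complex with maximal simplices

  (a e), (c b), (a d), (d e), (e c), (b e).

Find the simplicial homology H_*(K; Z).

Take the total order a < b < c < d < e on the vertex set. Then K (dimension 1) consists of the simplices:

  0-simplices (5): a, b, c, d, e
  1-simplices (6): ad, ae, bc, be, ce, de

Hence C_0 ≅ Z^5, C_1 ≅ Z^6.

The boundary map ∂_1: C_1 → C_0 sends each edge [p,q] (with p < q) to q − p.
As a 5×6 matrix over Z this has rank 4, with invariant factors (1,1,1,1).

Computing H_k = (kernel of ∂_k) / (image of ∂_{k+1}):

  H_0: rank C_0 − rank ∂_1 = 5 − 4 = 1, and the invariant factors of ∂_1 are all 1, so H_0 = Z.
  H_1: rank ker ∂_1 − rank ∂_2 = (6 − 4) − 0 = 2, and there is no ∂_2, so H_1 = Z^2.

(K is a triangulation of a wedge of 2 circles.)

H_0 = Z,  H_1 = Z^2.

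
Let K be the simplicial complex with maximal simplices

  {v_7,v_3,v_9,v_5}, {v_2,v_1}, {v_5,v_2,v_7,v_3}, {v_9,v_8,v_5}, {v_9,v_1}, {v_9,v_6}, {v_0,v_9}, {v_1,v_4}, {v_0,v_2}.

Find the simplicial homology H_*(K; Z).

Take the total order v_0 < v_1 < v_2 < v_3 < v_4 < v_5 < v_6 < v_7 < v_8 < v_9 on the vertex set. Then K (dimension 3) consists of the simplices:

  0-simplices (10): [v_0], [v_1], [v_2], [v_3], [v_4], [v_5], [v_6], [v_7], [v_8], [v_9]
  1-simplices (17): (17 of them)
  2-simplices (8): [v_2,v_3,v_5], [v_2,v_3,v_7], [v_2,v_5,v_7], [v_3,v_5,v_7], [v_3,v_5,v_9], [v_3,v_7,v_9], [v_5,v_7,v_9], [v_5,v_8,v_9]
  3-simplices (2): [v_2,v_3,v_5,v_7], [v_3,v_5,v_7,v_9]

so the chain groups are C_0 ≅ Z^10, C_1 ≅ Z^17, C_2 ≅ Z^8, C_3 ≅ Z^2.

∂_1: C_1 → C_0 maps an edge to its endpoints' difference, ∂[p,q] = q − p. For instance
  ∂[v_5,v_9] = [v_9] − [v_5].
As a 10×17 matrix over Z this has rank 9, with invariant factors (1,1,1,1,1,1,1,1,1).

The boundary map ∂_2: C_2 → C_1 acts by ∂[p,q,r] = [q,r] − [p,r] + [p,q]. For instance
  ∂[v_3,v_5,v_7] = [v_5,v_7] − [v_3,v_7] + [v_3,v_5],
  ∂[v_2,v_3,v_5] = [v_3,v_5] − [v_2,v_5] + [v_2,v_3].
The 17×8 boundary matrix has rank 6 and Smith normal form diag(1,1,1,1,1,1).

Boundary ∂_3: C_3 → C_2 sends each 3-simplex σ to the alternating sum Σ_i (−1)^i (σ with its i-th vertex removed). For instance
  ∂[v_2,v_3,v_5,v_7] = [v_3,v_5,v_7] − [v_2,v_5,v_7] + [v_2,v_3,v_7] − [v_2,v_3,v_5],
  ∂[v_3,v_5,v_7,v_9] = [v_5,v_7,v_9] − [v_3,v_7,v_9] + [v_3,v_5,v_9] − [v_3,v_5,v_7].
The resulting 8×2 matrix has rank 2, and its Smith normal form has invariant factors (1,1).

Now H_k = ker ∂_k / im ∂_{k+1}, so:

  H_0: rank C_0 − rank ∂_1 = 10 − 9 = 1, and the invariant factors of ∂_1 are all 1, so H_0 = Z.
  H_1: rank ker ∂_1 − rank ∂_2 = (17 − 9) − 6 = 2, and the invariant factors of ∂_2 are all 1, so H_1 = Z^2.
  H_2: rank ker ∂_2 − rank ∂_3 = (8 − 6) − 2 = 0, and the invariant factors of ∂_3 are all 1, so H_2 = 0.
  H_3: rank ker ∂_3 − rank ∂_4 = (2 − 2) − 0 = 0, and there is no ∂_4, so H_3 = 0.

As a check, the Euler characteristic is 10 − 17 + 8 − 2 = -1, which agrees with 1 − 2 + 0 − 0 = -1.

H_0 ≅ Z,  H_1 ≅ Z^2,  H_2 = 0,  H_3 = 0.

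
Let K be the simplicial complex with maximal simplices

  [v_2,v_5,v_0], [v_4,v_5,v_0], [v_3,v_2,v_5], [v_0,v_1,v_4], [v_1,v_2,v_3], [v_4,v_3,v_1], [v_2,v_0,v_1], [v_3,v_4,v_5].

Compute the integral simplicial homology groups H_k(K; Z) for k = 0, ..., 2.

H_0 ≅ Z,  H_1 = 0,  H_2 ≅ Z.

Fix the vertex order v_0 < v_1 < v_2 < v_3 < v_4 < v_5 and write every simplex with vertices in increasing order. Then dim K = 2 and the simplices of K are:

  0-simplices (6): [v_0], [v_1], [v_2], [v_3], [v_4], [v_5]
  1-simplices (12): [v_0,v_1], [v_0,v_2], [v_0,v_4], [v_0,v_5], [v_1,v_2], [v_1,v_3], [v_1,v_4], [v_2,v_3], [v_2,v_5], [v_3,v_4], [v_3,v_5], [v_4,v_5]
  2-simplices (8): [v_0,v_1,v_2], [v_0,v_1,v_4], [v_0,v_2,v_5], [v_0,v_4,v_5], [v_1,v_2,v_3], [v_1,v_3,v_4], [v_2,v_3,v_5], [v_3,v_4,v_5]

Hence C_0 ≅ Z^6, C_1 ≅ Z^12, C_2 ≅ Z^8.

∂_1: C_1 → C_0 sends each edge [p,q] (with p < q) to q − p. For instance
  ∂[v_1,v_4] = [v_4] − [v_1].
The 6×12 boundary matrix has rank 5 and Smith normal form diag(1,1,1,1,1).

Boundary ∂_2: C_2 → C_1 sends each 2-simplex [p,q,r] to [q,r] − [p,r] + [p,q]. For instance
  ∂[v_0,v_1,v_2] = [v_1,v_2] − [v_0,v_2] + [v_0,v_1],
  ∂[v_0,v_4,v_5] = [v_4,v_5] − [v_0,v_5] + [v_0,v_4].
The resulting 12×8 matrix has rank 7, and its Smith normal form has invariant factors (1,1,1,1,1,1,1).

Now H_k = ker ∂_k / im ∂_{k+1}, so:

  H_0: rank C_0 − rank ∂_1 = 6 − 5 = 1, and the invariant factors of ∂_1 are all 1, so H_0 = Z.
  H_1: rank ker ∂_1 − rank ∂_2 = (12 − 5) − 7 = 0, and the invariant factors of ∂_2 are all 1, so H_1 = 0.
  H_2: rank ker ∂_2 − rank ∂_3 = (8 − 7) − 0 = 1, and there is no ∂_3, so H_2 = Z.

As a check, the Euler characteristic is 6 − 12 + 8 = 2, which agrees with 1 − 0 + 1 = 2.
(K is a triangulation of the 2-sphere S^2.)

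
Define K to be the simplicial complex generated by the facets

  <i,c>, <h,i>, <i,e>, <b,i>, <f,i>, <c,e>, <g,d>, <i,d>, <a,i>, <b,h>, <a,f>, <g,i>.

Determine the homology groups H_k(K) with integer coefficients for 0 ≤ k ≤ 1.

H_0 = Z,  H_1 = Z^4.

Order the vertices as a < b < c < d < e < f < g < h < i. Listing each simplex with vertices in this order, K has dimension 1 with simplices:

  0-simplices (9): a, b, c, d, e, f, g, h, i
  1-simplices (12): af, ai, bh, bi, ce, ci, dg, di, ei, fi, gi, hi

giving chain groups C_0 ≅ Z^9, C_1 ≅ Z^12.

Boundary ∂_1: C_1 → C_0 sends each edge [p,q] (with p < q) to q − p. For instance
  ∂af = f − a.
This gives a 9×12 integer matrix of rank 8; reducing to Smith normal form yields diagonal entries (1,1,1,1,1,1,1,1).

Reading off H_k = ker ∂_k / im ∂_{k+1}:

  H_0: rank C_0 − rank ∂_1 = 9 − 8 = 1, and the invariant factors of ∂_1 are all 1, so H_0 ≅ Z.
  H_1: rank ker ∂_1 − rank ∂_2 = (12 − 8) − 0 = 4, and there is no ∂_2, so H_1 ≅ Z^4.

(K is a triangulation of a wedge of 4 circles.)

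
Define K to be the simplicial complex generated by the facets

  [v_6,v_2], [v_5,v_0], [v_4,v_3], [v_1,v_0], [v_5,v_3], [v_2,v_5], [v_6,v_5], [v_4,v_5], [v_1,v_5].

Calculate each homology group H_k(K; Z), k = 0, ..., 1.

We work with the vertex ordering v_0 < v_1 < v_2 < v_3 < v_4 < v_5 < v_6. The simplices of K, each written with vertices in increasing order, are:

  0-simplices (7): [v_0], [v_1], [v_2], [v_3], [v_4], [v_5], [v_6]
  1-simplices (9): [v_0,v_1], [v_0,v_5], [v_1,v_5], [v_2,v_5], [v_2,v_6], [v_3,v_4], [v_3,v_5], [v_4,v_5], [v_5,v_6]

giving chain groups C_0 ≅ Z^7, C_1 ≅ Z^9.

Boundary ∂_1: C_1 → C_0 is given by ∂[p,q] = [q] − [p]. For instance
  ∂[v_1,v_5] = [v_5] − [v_1].
The 7×9 boundary matrix has rank 6 and Smith normal form diag(1,1,1,1,1,1).

Computing H_k = (kernel of ∂_k) / (image of ∂_{k+1}):

  H_0: rank C_0 − rank ∂_1 = 7 − 6 = 1, and the invariant factors of ∂_1 are all 1, so H_0 = Z.
  H_1: rank ker ∂_1 − rank ∂_2 = (9 − 6) − 0 = 3, and there is no ∂_2, so H_1 = Z^3.

H_0 ≅ Z,  H_1 ≅ Z^3.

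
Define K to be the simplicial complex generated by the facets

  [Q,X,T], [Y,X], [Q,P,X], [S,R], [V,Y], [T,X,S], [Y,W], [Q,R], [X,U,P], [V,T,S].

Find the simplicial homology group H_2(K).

H_2 ≅ 0.

K has 10 vertices, 16 edges, 5 triangles.
rank ∂_2 = 5, rank ∂_3 = 0 ⇒ b_2 = 5 − 5 − 0 = 0. So H_2 = 0.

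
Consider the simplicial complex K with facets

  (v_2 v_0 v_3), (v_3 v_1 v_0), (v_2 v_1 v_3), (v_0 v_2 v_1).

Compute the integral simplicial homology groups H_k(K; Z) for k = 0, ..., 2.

H_0 ≅ Z,  H_1 = 0,  H_2 ≅ Z.

Take the total order v_0 < v_1 < v_2 < v_3 on the vertex set. Then K (dimension 2) consists of the simplices:

  0-simplices (4): [v_0], [v_1], [v_2], [v_3]
  1-simplices (6): [v_0,v_1], [v_0,v_2], [v_0,v_3], [v_1,v_2], [v_1,v_3], [v_2,v_3]
  2-simplices (4): [v_0,v_1,v_2], [v_0,v_1,v_3], [v_0,v_2,v_3], [v_1,v_2,v_3]

so the chain groups are C_0 ≅ Z^4, C_1 ≅ Z^6, C_2 ≅ Z^4.

Boundary ∂_1: C_1 → C_0 maps an edge to its endpoints' difference, ∂[p,q] = q − p. For instance
  ∂[v_0,v_2] = [v_2] − [v_0].
This gives a 4×6 integer matrix of rank 3; reducing to Smith normal form yields diagonal entries (1,1,1).

The boundary map ∂_2: C_2 → C_1 maps a triangle to the signed sum of its edges. For instance
  ∂[v_0,v_2,v_3] = [v_2,v_3] − [v_0,v_3] + [v_0,v_2],
  ∂[v_0,v_1,v_2] = [v_1,v_2] − [v_0,v_2] + [v_0,v_1].
The 6×4 boundary matrix has rank 3 and Smith normal form diag(1,1,1).

Computing H_k = (kernel of ∂_k) / (image of ∂_{k+1}):

  H_0: rank C_0 − rank ∂_1 = 4 − 3 = 1, and the invariant factors of ∂_1 are all 1, so H_0 = Z.
  H_1: rank ker ∂_1 − rank ∂_2 = (6 − 3) − 3 = 0, and the invariant factors of ∂_2 are all 1, so H_1 = 0.
  H_2: rank ker ∂_2 − rank ∂_3 = (4 − 3) − 0 = 1, and there is no ∂_3, so H_2 = Z.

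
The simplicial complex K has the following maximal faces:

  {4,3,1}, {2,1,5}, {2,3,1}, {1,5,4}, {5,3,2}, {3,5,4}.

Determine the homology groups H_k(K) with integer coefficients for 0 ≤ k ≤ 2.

H_0 ≅ Z,  H_1 = 0,  H_2 ≅ Z.

K has 5 vertices, 9 edges, 6 triangles.
rank ∂_0 = 0, rank ∂_1 = 4 ⇒ b_0 = 5 − 0 − 4 = 1; all invariant factors of ∂_1 are 1 so no torsion. So H_0 = Z.
rank ∂_1 = 4, rank ∂_2 = 5 ⇒ b_1 = 9 − 4 − 5 = 0; all invariant factors of ∂_2 are 1 so no torsion. So H_1 = 0.
rank ∂_2 = 5, rank ∂_3 = 0 ⇒ b_2 = 6 − 5 − 0 = 1. So H_2 = Z.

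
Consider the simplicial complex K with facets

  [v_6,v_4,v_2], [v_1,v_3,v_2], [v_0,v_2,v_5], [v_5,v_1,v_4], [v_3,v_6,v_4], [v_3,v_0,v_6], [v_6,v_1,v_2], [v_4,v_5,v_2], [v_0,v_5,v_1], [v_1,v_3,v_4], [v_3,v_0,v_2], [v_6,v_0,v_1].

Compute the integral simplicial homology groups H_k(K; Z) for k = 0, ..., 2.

We work with the vertex ordering v_0 < v_1 < v_2 < v_3 < v_4 < v_5 < v_6. The simplices of K, each written with vertices in increasing order, are:

  0-simplices (7): [v_0], [v_1], [v_2], [v_3], [v_4], [v_5], [v_6]
  1-simplices (18): (18 of them)
  2-simplices (12): (12 of them)

Hence C_0 ≅ Z^7, C_1 ≅ Z^18, C_2 ≅ Z^12.

The boundary map ∂_1: C_1 → C_0 sends each edge [p,q] (with p < q) to q − p. For instance
  ∂[v_3,v_6] = [v_6] − [v_3].
The resulting 7×18 matrix has rank 6, and its Smith normal form has invariant factors (1,1,1,1,1,1).

Boundary ∂_2: C_2 → C_1 sends each 2-simplex [p,q,r] to [q,r] − [p,r] + [p,q]. For instance
  ∂[v_1,v_2,v_6] = [v_2,v_6] − [v_1,v_6] + [v_1,v_2],
  ∂[v_3,v_4,v_6] = [v_4,v_6] − [v_3,v_6] + [v_3,v_4].
This gives a 18×12 integer matrix of rank 12; reducing to Smith normal form yields diagonal entries (1,1,1,1,1,1,1,1,1,1,1,2).

From H_k ≅ ker(∂_k) / im(∂_{k+1}) we obtain:

  H_0: rank C_0 − rank ∂_1 = 7 − 6 = 1, and the invariant factors of ∂_1 are all 1, so H_0 = Z.
  H_1: rank ker ∂_1 − rank ∂_2 = (18 − 6) − 12 = 0, and ∂_2 has invariant factor 2 > 1, so H_1 = Z_2.
  H_2: rank ker ∂_2 − rank ∂_3 = (12 − 12) − 0 = 0, and there is no ∂_3, so H_2 = 0.

H_0 = Z,  H_1 = Z_2,  H_2 = 0.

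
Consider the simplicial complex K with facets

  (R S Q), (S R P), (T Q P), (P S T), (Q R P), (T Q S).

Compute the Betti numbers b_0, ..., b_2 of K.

b_0 = 1, b_1 = 0, b_2 = 1.

We work with the vertex ordering P < Q < R < S < T. The simplices of K, each written with vertices in increasing order, are:

  0-simplices (5): P, Q, R, S, T
  1-simplices (9): PQ, PR, PS, PT, QR, QS, QT, RS, ST
  2-simplices (6): PQR, PQT, PRS, PST, QRS, QST

giving chain groups C_0 ≅ Z^5, C_1 ≅ Z^9, C_2 ≅ Z^6.

The boundary map ∂_1: C_1 → C_0 maps an edge to its endpoints' difference, ∂[p,q] = q − p. For instance
  ∂PT = T − P.
The resulting 5×9 matrix has rank 4, and its Smith normal form has invariant factors (1,1,1,1).

∂_2: C_2 → C_1 maps a triangle to the signed sum of its edges. For instance
  ∂PST = ST − PT + PS,
  ∂QRS = RS − QS + QR.
The 9×6 boundary matrix has rank 5 and Smith normal form diag(1,1,1,1,1).

Reading off H_k = ker ∂_k / im ∂_{k+1}:

  H_0: rank C_0 − rank ∂_1 = 5 − 4 = 1, and the invariant factors of ∂_1 are all 1, so H_0 ≅ Z.
  H_1: rank ker ∂_1 − rank ∂_2 = (9 − 4) − 5 = 0, and the invariant factors of ∂_2 are all 1, so H_1 ≅ 0.
  H_2: rank ker ∂_2 − rank ∂_3 = (6 − 5) − 0 = 1, and there is no ∂_3, so H_2 ≅ Z.

Hence the Betti numbers are b_0 = 1, b_1 = 0, b_2 = 1.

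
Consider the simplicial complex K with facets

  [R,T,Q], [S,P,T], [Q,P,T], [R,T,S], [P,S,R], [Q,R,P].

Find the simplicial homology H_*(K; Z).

Take the total order P < Q < R < S < T on the vertex set. Then K (dimension 2) consists of the simplices:

  0-simplices (5): P, Q, R, S, T
  1-simplices (9): PQ, PR, PS, PT, QR, QT, RS, RT, ST
  2-simplices (6): PQR, PQT, PRS, PST, QRT, RST

giving chain groups C_0 ≅ Z^5, C_1 ≅ Z^9, C_2 ≅ Z^6.

The boundary map ∂_1: C_1 → C_0 sends each edge [p,q] (with p < q) to q − p.
As a 5×9 matrix over Z this has rank 4, with invariant factors (1,1,1,1).

∂_2: C_2 → C_1 maps a triangle to the signed sum of its edges. For instance
  ∂PQT = QT − PT + PQ,
  ∂RST = ST − RT + RS.
The 9×6 boundary matrix has rank 5 and Smith normal form diag(1,1,1,1,1).

Computing H_k = (kernel of ∂_k) / (image of ∂_{k+1}):

  H_0: rank C_0 − rank ∂_1 = 5 − 4 = 1, and the invariant factors of ∂_1 are all 1, so H_0 = Z.
  H_1: rank ker ∂_1 − rank ∂_2 = (9 − 4) − 5 = 0, and the invariant factors of ∂_2 are all 1, so H_1 = 0.
  H_2: rank ker ∂_2 − rank ∂_3 = (6 − 5) − 0 = 1, and there is no ∂_3, so H_2 = Z.

H_0 ≅ Z,  H_1 = 0,  H_2 ≅ Z.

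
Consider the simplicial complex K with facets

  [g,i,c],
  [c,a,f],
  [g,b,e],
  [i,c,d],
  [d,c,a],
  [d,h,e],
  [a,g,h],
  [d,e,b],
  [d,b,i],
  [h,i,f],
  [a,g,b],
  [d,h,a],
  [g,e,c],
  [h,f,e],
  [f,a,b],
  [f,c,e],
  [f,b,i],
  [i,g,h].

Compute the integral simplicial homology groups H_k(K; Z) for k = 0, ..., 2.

We work with the vertex ordering a < b < c < d < e < f < g < h < i. The simplices of K, each written with vertices in increasing order, are:

  0-simplices (9): a, b, c, d, e, f, g, h, i
  1-simplices (27): ab, ac, ad, af, ag, ah, bd, be, bf, bg, bi, cd, ce, cf, cg, ci, de, dh, di, ef, eg, eh, fh, fi, gh, gi, hi
  2-simplices (18): abf, abg, acd, acf, adh, agh, bde, bdi, beg, bfi, cdi, cef, ceg, cgi, deh, efh, fhi, ghi

giving chain groups C_0 ≅ Z^9, C_1 ≅ Z^27, C_2 ≅ Z^18.

∂_1: C_1 → C_0 is given by ∂[p,q] = [q] − [p]. For instance
  ∂bd = d − b.
The resulting 9×27 matrix has rank 8, and its Smith normal form has invariant factors (1,1,1,1,1,1,1,1).

∂_2: C_2 → C_1 acts by ∂[p,q,r] = [q,r] − [p,r] + [p,q]. For instance
  ∂acf = cf − af + ac,
  ∂cdi = di − ci + cd.
The 27×18 boundary matrix has rank 17 and Smith normal form diag(1,1,1,1,1,1,1,1,1,1,1,1,1,1,1,1,1).

Computing H_k = (kernel of ∂_k) / (image of ∂_{k+1}):

  H_0: rank C_0 − rank ∂_1 = 9 − 8 = 1, and the invariant factors of ∂_1 are all 1, so H_0 ≅ Z.
  H_1: rank ker ∂_1 − rank ∂_2 = (27 − 8) − 17 = 2, and the invariant factors of ∂_2 are all 1, so H_1 ≅ Z^2.
  H_2: rank ker ∂_2 − rank ∂_3 = (18 − 17) − 0 = 1, and there is no ∂_3, so H_2 ≅ Z.

As a check, the Euler characteristic is 9 − 27 + 18 = 0, which agrees with 1 − 2 + 1 = 0.

H_0 = Z,  H_1 = Z^2,  H_2 = Z.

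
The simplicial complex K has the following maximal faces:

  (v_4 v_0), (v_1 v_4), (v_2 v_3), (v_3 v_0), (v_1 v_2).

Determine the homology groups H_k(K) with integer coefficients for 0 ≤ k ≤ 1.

K has 5 vertices, 5 edges.
rank ∂_0 = 0, rank ∂_1 = 4 ⇒ b_0 = 5 − 0 − 4 = 1; all invariant factors of ∂_1 are 1 so no torsion. So H_0 ≅ Z.
rank ∂_1 = 4, rank ∂_2 = 0 ⇒ b_1 = 5 − 4 − 0 = 1. So H_1 ≅ Z.

H_0 ≅ Z,  H_1 ≅ Z.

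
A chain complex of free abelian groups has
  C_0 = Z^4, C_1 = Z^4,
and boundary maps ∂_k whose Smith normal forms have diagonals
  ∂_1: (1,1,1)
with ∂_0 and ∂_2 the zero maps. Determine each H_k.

H_0 ≅ Z,  H_1 ≅ Z.

H_0: b_0 = 4 − 0 − 3 = 1; torsion from ∂_1 factors > 1: none. So H_0 ≅ Z.
H_1: b_1 = 4 − 3 − 0 = 1; torsion from ∂_2 factors > 1: none. So H_1 ≅ Z.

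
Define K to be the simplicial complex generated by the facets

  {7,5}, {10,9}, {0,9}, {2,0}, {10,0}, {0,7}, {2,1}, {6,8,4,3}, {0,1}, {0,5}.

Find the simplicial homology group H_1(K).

We work with the vertex ordering 0 < 1 < 2 < 3 < 4 < 5 < 6 < 7 < 8 < 9 < 10. The simplices of K, each written with vertices in increasing order, are:

  0-simplices (11): [0], [1], [2], [3], [4], [5], [6], [7], [8], [9], [10]
  1-simplices (15): [0,1], [0,2], [0,5], [0,7], [0,9], [0,10], [1,2], [3,4], [3,6], [3,8], [4,6], [4,8], [5,7], [6,8], [9,10]
  2-simplices (4): [3,4,6], [3,4,8], [3,6,8], [4,6,8]
  3-simplices (1): [3,4,6,8]

giving chain groups C_0 ≅ Z^11, C_1 ≅ Z^15, C_2 ≅ Z^4, C_3 ≅ Z^1.

Boundary ∂_1: C_1 → C_0 sends each edge [p,q] (with p < q) to q − p. For instance
  ∂[0,7] = [7] − [0].
As a 11×15 matrix over Z this has rank 9, with invariant factors (1,1,1,1,1,1,1,1,1).

The boundary map ∂_2: C_2 → C_1 acts by ∂[p,q,r] = [q,r] − [p,r] + [p,q]. For instance
  ∂[3,4,8] = [4,8] − [3,8] + [3,4],
  ∂[3,4,6] = [4,6] − [3,6] + [3,4].
The 15×4 boundary matrix has rank 3 and Smith normal form diag(1,1,1).

The boundary map ∂_3: C_3 → C_2 sends each 3-simplex σ to the alternating sum Σ_i (−1)^i (σ with its i-th vertex removed). For instance
  ∂[3,4,6,8] = [4,6,8] − [3,6,8] + [3,4,8] − [3,4,6].
The resulting 4×1 matrix has rank 1, and its Smith normal form has invariant factors (1).

Computing H_k = (kernel of ∂_k) / (image of ∂_{k+1}):

  H_1: rank ker ∂_1 − rank ∂_2 = (15 − 9) − 3 = 3, and the invariant factors of ∂_2 are all 1, so H_1 = Z^3.

H_1 = Z^3.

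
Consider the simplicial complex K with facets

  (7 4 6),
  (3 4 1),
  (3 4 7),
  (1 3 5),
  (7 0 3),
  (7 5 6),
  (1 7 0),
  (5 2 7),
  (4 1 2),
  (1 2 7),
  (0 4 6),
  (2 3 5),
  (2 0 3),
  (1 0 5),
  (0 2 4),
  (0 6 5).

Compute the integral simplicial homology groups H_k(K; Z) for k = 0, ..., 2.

H_0 ≅ Z,  H_1 ≅ Z^2,  H_2 ≅ Z.

Order the vertices as 0 < 1 < 2 < 3 < 4 < 5 < 6 < 7. Listing each simplex with vertices in this order, K has dimension 2 with simplices:

  0-simplices (8): [0], [1], [2], [3], [4], [5], [6], [7]
  1-simplices (24): (24 of them)
  2-simplices (16): [0,1,5], [0,1,7], [0,2,3], [0,2,4], [0,3,7], [0,4,6], [0,5,6], [1,2,4], [1,2,7], [1,3,4], [1,3,5], [2,3,5], [2,5,7], [3,4,7], [4,6,7], [5,6,7]

giving chain groups C_0 ≅ Z^8, C_1 ≅ Z^24, C_2 ≅ Z^16.

∂_1: C_1 → C_0 is given by ∂[p,q] = [q] − [p].
As a 8×24 matrix over Z this has rank 7, with invariant factors (1,1,1,1,1,1,1).

∂_2: C_2 → C_1 maps a triangle to the signed sum of its edges. For instance
  ∂[0,3,7] = [3,7] − [0,7] + [0,3],
  ∂[0,2,3] = [2,3] − [0,3] + [0,2].
The 24×16 boundary matrix has rank 15 and Smith normal form diag(1,1,1,1,1,1,1,1,1,1,1,1,1,1,1).

Computing H_k = (kernel of ∂_k) / (image of ∂_{k+1}):

  H_0: rank C_0 − rank ∂_1 = 8 − 7 = 1, and the invariant factors of ∂_1 are all 1, so H_0 ≅ Z.
  H_1: rank ker ∂_1 − rank ∂_2 = (24 − 7) − 15 = 2, and the invariant factors of ∂_2 are all 1, so H_1 ≅ Z^2.
  H_2: rank ker ∂_2 − rank ∂_3 = (16 − 15) − 0 = 1, and there is no ∂_3, so H_2 ≅ Z.

As a check, the Euler characteristic is 8 − 24 + 16 = 0, which agrees with 1 − 2 + 1 = 0.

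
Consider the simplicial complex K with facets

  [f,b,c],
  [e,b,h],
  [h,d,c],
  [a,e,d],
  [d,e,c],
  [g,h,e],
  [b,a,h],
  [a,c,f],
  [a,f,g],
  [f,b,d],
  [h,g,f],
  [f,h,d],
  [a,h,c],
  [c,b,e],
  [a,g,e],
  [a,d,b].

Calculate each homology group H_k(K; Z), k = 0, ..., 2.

Take the total order a < b < c < d < e < f < g < h on the vertex set. Then K (dimension 2) consists of the simplices:

  0-simplices (8): a, b, c, d, e, f, g, h
  1-simplices (24): ab, ac, ad, ae, af, ag, ah, bc, bd, be, bf, bh, cd, ce, cf, ch, de, df, dh, eg, eh, fg, fh, gh
  2-simplices (16): abd, abh, acf, ach, ade, aeg, afg, bce, bcf, bdf, beh, cde, cdh, dfh, egh, fgh

so the chain groups are C_0 ≅ Z^8, C_1 ≅ Z^24, C_2 ≅ Z^16.

Boundary ∂_1: C_1 → C_0 is given by ∂[p,q] = [q] − [p]. For instance
  ∂ce = e − c.
This gives a 8×24 integer matrix of rank 7; reducing to Smith normal form yields diagonal entries (1,1,1,1,1,1,1).

Boundary ∂_2: C_2 → C_1 maps a triangle to the signed sum of its edges. For instance
  ∂abh = bh − ah + ab,
  ∂bce = ce − be + bc.
The resulting 24×16 matrix has rank 15, and its Smith normal form has invariant factors (1,1,1,1,1,1,1,1,1,1,1,1,1,1,1).

From H_k ≅ ker(∂_k) / im(∂_{k+1}) we obtain:

  H_0: rank C_0 − rank ∂_1 = 8 − 7 = 1, and the invariant factors of ∂_1 are all 1, so H_0 = Z.
  H_1: rank ker ∂_1 − rank ∂_2 = (24 − 7) − 15 = 2, and the invariant factors of ∂_2 are all 1, so H_1 = Z^2.
  H_2: rank ker ∂_2 − rank ∂_3 = (16 − 15) − 0 = 1, and there is no ∂_3, so H_2 = Z.

(K is a triangulation of the torus T^2.)

H_0 ≅ Z,  H_1 ≅ Z^2,  H_2 ≅ Z.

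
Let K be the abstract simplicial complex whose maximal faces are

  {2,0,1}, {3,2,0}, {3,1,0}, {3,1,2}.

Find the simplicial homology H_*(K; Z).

H_0 ≅ Z,  H_1 = 0,  H_2 ≅ Z.

We work with the vertex ordering 0 < 1 < 2 < 3. The simplices of K, each written with vertices in increasing order, are:

  0-simplices (4): [0], [1], [2], [3]
  1-simplices (6): [0,1], [0,2], [0,3], [1,2], [1,3], [2,3]
  2-simplices (4): [0,1,2], [0,1,3], [0,2,3], [1,2,3]

so the chain groups are C_0 ≅ Z^4, C_1 ≅ Z^6, C_2 ≅ Z^4.

The boundary map ∂_1: C_1 → C_0 maps an edge to its endpoints' difference, ∂[p,q] = q − p. For instance
  ∂[0,1] = [1] − [0].
The 4×6 boundary matrix has rank 3 and Smith normal form diag(1,1,1).

Boundary ∂_2: C_2 → C_1 sends each 2-simplex [p,q,r] to [q,r] − [p,r] + [p,q]. For instance
  ∂[0,1,3] = [1,3] − [0,3] + [0,1],
  ∂[0,1,2] = [1,2] − [0,2] + [0,1].
The resulting 6×4 matrix has rank 3, and its Smith normal form has invariant factors (1,1,1).

From H_k ≅ ker(∂_k) / im(∂_{k+1}) we obtain:

  H_0: rank C_0 − rank ∂_1 = 4 − 3 = 1, and the invariant factors of ∂_1 are all 1, so H_0 ≅ Z.
  H_1: rank ker ∂_1 − rank ∂_2 = (6 − 3) − 3 = 0, and the invariant factors of ∂_2 are all 1, so H_1 ≅ 0.
  H_2: rank ker ∂_2 − rank ∂_3 = (4 − 3) − 0 = 1, and there is no ∂_3, so H_2 ≅ Z.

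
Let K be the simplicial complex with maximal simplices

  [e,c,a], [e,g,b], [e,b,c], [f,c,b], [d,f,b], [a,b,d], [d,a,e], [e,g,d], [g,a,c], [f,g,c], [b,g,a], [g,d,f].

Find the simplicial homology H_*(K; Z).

Take the total order a < b < c < d < e < f < g on the vertex set. Then K (dimension 2) consists of the simplices:

  0-simplices (7): a, b, c, d, e, f, g
  1-simplices (18): ab, ac, ad, ae, ag, bc, bd, be, bf, bg, ce, cf, cg, de, df, dg, eg, fg
  2-simplices (12): abd, abg, ace, acg, ade, bce, bcf, bdf, beg, cfg, deg, dfg

giving chain groups C_0 ≅ Z^7, C_1 ≅ Z^18, C_2 ≅ Z^12.

∂_1: C_1 → C_0 sends each edge [p,q] (with p < q) to q − p.
The 7×18 boundary matrix has rank 6 and Smith normal form diag(1,1,1,1,1,1).

Boundary ∂_2: C_2 → C_1 acts by ∂[p,q,r] = [q,r] − [p,r] + [p,q]. For instance
  ∂dfg = fg − dg + df,
  ∂deg = eg − dg + de.
The resulting 18×12 matrix has rank 12, and its Smith normal form has invariant factors (1,1,1,1,1,1,1,1,1,1,1,2).

Now H_k = ker ∂_k / im ∂_{k+1}, so:

  H_0: rank C_0 − rank ∂_1 = 7 − 6 = 1, and the invariant factors of ∂_1 are all 1, so H_0 = Z.
  H_1: rank ker ∂_1 − rank ∂_2 = (18 − 6) − 12 = 0, and ∂_2 has invariant factor 2 > 1, so H_1 = Z_2.
  H_2: rank ker ∂_2 − rank ∂_3 = (12 − 12) − 0 = 0, and there is no ∂_3, so H_2 = 0.

H_0 ≅ Z,  H_1 ≅ Z_2,  H_2 = 0.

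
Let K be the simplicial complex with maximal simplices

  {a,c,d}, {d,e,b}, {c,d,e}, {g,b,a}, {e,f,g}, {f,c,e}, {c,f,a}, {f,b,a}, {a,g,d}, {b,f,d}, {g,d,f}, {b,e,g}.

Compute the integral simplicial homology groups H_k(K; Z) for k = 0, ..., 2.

Order the vertices as a < b < c < d < e < f < g. Listing each simplex with vertices in this order, K has dimension 2 with simplices:

  0-simplices (7): a, b, c, d, e, f, g
  1-simplices (18): ab, ac, ad, af, ag, bd, be, bf, bg, cd, ce, cf, de, df, dg, ef, eg, fg
  2-simplices (12): abf, abg, acd, acf, adg, bde, bdf, beg, cde, cef, dfg, efg

Hence C_0 ≅ Z^7, C_1 ≅ Z^18, C_2 ≅ Z^12.

The boundary map ∂_1: C_1 → C_0 maps an edge to its endpoints' difference, ∂[p,q] = q − p. For instance
  ∂ce = e − c.
As a 7×18 matrix over Z this has rank 6, with invariant factors (1,1,1,1,1,1).

The boundary map ∂_2: C_2 → C_1 acts by ∂[p,q,r] = [q,r] − [p,r] + [p,q]. For instance
  ∂abf = bf − af + ab,
  ∂adg = dg − ag + ad.
This gives a 18×12 integer matrix of rank 12; reducing to Smith normal form yields diagonal entries (1,1,1,1,1,1,1,1,1,1,1,2).

From H_k ≅ ker(∂_k) / im(∂_{k+1}) we obtain:

  H_0: rank C_0 − rank ∂_1 = 7 − 6 = 1, and the invariant factors of ∂_1 are all 1, so H_0 ≅ Z.
  H_1: rank ker ∂_1 − rank ∂_2 = (18 − 6) − 12 = 0, and ∂_2 has invariant factor 2 > 1, so H_1 ≅ Z/2.
  H_2: rank ker ∂_2 − rank ∂_3 = (12 − 12) − 0 = 0, and there is no ∂_3, so H_2 ≅ 0.

H_0 = Z,  H_1 = Z/2,  H_2 = 0.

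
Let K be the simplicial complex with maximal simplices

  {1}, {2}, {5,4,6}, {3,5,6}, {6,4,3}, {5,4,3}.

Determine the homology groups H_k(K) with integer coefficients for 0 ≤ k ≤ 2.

K has 6 vertices, 6 edges, 4 triangles.
rank ∂_0 = 0, rank ∂_1 = 3 ⇒ b_0 = 6 − 0 − 3 = 3; all invariant factors of ∂_1 are 1 so no torsion. So H_0 ≅ Z^3.
rank ∂_1 = 3, rank ∂_2 = 3 ⇒ b_1 = 6 − 3 − 3 = 0; all invariant factors of ∂_2 are 1 so no torsion. So H_1 ≅ 0.
rank ∂_2 = 3, rank ∂_3 = 0 ⇒ b_2 = 4 − 3 − 0 = 1. So H_2 ≅ Z.

H_0 ≅ Z^3,  H_1 = 0,  H_2 ≅ Z.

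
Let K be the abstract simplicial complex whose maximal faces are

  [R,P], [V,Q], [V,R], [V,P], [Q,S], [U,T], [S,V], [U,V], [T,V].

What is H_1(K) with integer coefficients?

H_1 = Z^3.

We work with the vertex ordering P < Q < R < S < T < U < V. The simplices of K, each written with vertices in increasing order, are:

  0-simplices (7): P, Q, R, S, T, U, V
  1-simplices (9): PR, PV, QS, QV, RV, SV, TU, TV, UV

Hence C_0 ≅ Z^7, C_1 ≅ Z^9.

∂_1: C_1 → C_0 sends each edge [p,q] (with p < q) to q − p. For instance
  ∂PR = R − P.
This gives a 7×9 integer matrix of rank 6; reducing to Smith normal form yields diagonal entries (1,1,1,1,1,1).

Reading off H_k = ker ∂_k / im ∂_{k+1}:

  H_1: rank ker ∂_1 − rank ∂_2 = (9 − 6) − 0 = 3, and there is no ∂_2, so H_1 = Z^3.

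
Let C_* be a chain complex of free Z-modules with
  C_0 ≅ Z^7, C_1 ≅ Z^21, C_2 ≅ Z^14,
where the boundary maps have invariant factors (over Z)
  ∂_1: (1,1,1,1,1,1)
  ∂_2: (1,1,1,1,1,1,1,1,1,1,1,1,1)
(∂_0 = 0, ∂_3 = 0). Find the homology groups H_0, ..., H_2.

H_0: b_0 = 7 − 0 − 6 = 1; torsion from ∂_1 factors > 1: none. So H_0 = Z.
H_1: b_1 = 21 − 6 − 13 = 2; torsion from ∂_2 factors > 1: none. So H_1 = Z^2.
H_2: b_2 = 14 − 13 − 0 = 1; torsion from ∂_3 factors > 1: none. So H_2 = Z.

H_0 = Z,  H_1 = Z^2,  H_2 = Z.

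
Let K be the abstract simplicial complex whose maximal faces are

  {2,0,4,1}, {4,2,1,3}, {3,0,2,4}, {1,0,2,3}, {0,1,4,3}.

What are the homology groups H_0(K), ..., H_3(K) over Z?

H_0 = Z,  H_1 = 0,  H_2 = 0,  H_3 = Z.

K has 5 vertices, 10 edges, 10 triangles, 5 3-simplices.
rank ∂_0 = 0, rank ∂_1 = 4 ⇒ b_0 = 5 − 0 − 4 = 1; all invariant factors of ∂_1 are 1 so no torsion. So H_0 ≅ Z.
rank ∂_1 = 4, rank ∂_2 = 6 ⇒ b_1 = 10 − 4 − 6 = 0; all invariant factors of ∂_2 are 1 so no torsion. So H_1 ≅ 0.
rank ∂_2 = 6, rank ∂_3 = 4 ⇒ b_2 = 10 − 6 − 4 = 0; all invariant factors of ∂_3 are 1 so no torsion. So H_2 ≅ 0.
rank ∂_3 = 4, rank ∂_4 = 0 ⇒ b_3 = 5 − 4 − 0 = 1. So H_3 ≅ Z.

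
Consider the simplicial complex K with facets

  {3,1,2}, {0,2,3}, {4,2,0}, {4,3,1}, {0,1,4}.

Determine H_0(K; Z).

H_0 = Z.

We work with the vertex ordering 0 < 1 < 2 < 3 < 4. The simplices of K, each written with vertices in increasing order, are:

  0-simplices (5): [0], [1], [2], [3], [4]
  1-simplices (10): [0,1], [0,2], [0,3], [0,4], [1,2], [1,3], [1,4], [2,3], [2,4], [3,4]
  2-simplices (5): [0,1,4], [0,2,3], [0,2,4], [1,2,3], [1,3,4]

giving chain groups C_0 ≅ Z^5, C_1 ≅ Z^10, C_2 ≅ Z^5.

The boundary map ∂_1: C_1 → C_0 is given by ∂[p,q] = [q] − [p].
As a 5×10 matrix over Z this has rank 4, with invariant factors (1,1,1,1).

∂_2: C_2 → C_1 acts by ∂[p,q,r] = [q,r] − [p,r] + [p,q]. For instance
  ∂[0,1,4] = [1,4] − [0,4] + [0,1],
  ∂[0,2,4] = [2,4] − [0,4] + [0,2].
The resulting 10×5 matrix has rank 5, and its Smith normal form has invariant factors (1,1,1,1,1).

Computing H_k = (kernel of ∂_k) / (image of ∂_{k+1}):

  H_0: rank C_0 − rank ∂_1 = 5 − 4 = 1, and the invariant factors of ∂_1 are all 1, so H_0 ≅ Z.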